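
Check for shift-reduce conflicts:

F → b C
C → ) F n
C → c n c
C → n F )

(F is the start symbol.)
A shift-reduce conflict occurs when an LR(0) state has both:
  - a complete (reduce) item [A → α .] (dot at the end), and
  - a shift item [B → β . c γ] (dot before a terminal).

Augment with F' → F and build the canonical LR(0) collection (I0 = CLOSURE({[F' → . F]}), then GOTO on every symbol after a dot until no new states appear). It has 13 states:
  I0: { [F → . b C], [F' → . F] }  — shift
  I1: { [F' → F .] }  — accept
  I2: { [C → . ) F n], [C → . c n c], [C → . n F )], [F → b . C] }  — shift
  I3: { [C → ) . F n], [F → . b C] }  — shift
  I4: { [F → b C .] }  — reduce
  I5: { [C → c . n c] }  — shift
  I6: { [C → n . F )], [F → . b C] }  — shift
  I7: { [C → n F . )] }  — shift
  I8: { [C → n F ) .] }  — reduce
  I9: { [C → c n . c] }  — shift
  I10: { [C → c n c .] }  — reduce
  I11: { [C → ) F . n] }  — shift
  I12: { [C → ) F n .] }  — reduce

No state contains both a complete item and a shift item.

Answer: No shift-reduce conflicts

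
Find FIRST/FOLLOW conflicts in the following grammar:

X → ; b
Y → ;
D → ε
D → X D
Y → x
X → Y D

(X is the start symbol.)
Nullable non-terminals: D.
FIRST sets used below: FIRST(X) = { ';', 'x' }

D: nullable alternative(s) D → ε; FOLLOW(D) = { $, ';', 'x' }
  D → ε: FIRST \ {ε} = { } — this is the only nullable alternative, skip
  D → X D: FIRST \ {ε} = { ';', 'x' } — overlaps FOLLOW(D) on { ';', 'x' }: CONFLICT

X, Y have no nullable alternative, so no FIRST/FOLLOW check is needed there.

So the grammar has 1 FIRST/FOLLOW conflict (marked CONFLICT above).

Answer: Yes. D → X D with FOLLOW(D) on { ';', 'x' }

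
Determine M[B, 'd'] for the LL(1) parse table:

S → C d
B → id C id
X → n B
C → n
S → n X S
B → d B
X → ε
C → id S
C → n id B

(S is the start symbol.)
To find M[B, 'd'], we find productions for B where 'd' is in the predict set (PREDICT(N → α) = (FIRST(α) \ {ε}) ∪ (FOLLOW(N) if α ⇒* ε)).

B → id C id: PREDICT = { 'id' }
B → d B: PREDICT = { 'd' }
  'd' is in predict set, so this production goes in M[B, 'd']

M[B, 'd'] = B → d B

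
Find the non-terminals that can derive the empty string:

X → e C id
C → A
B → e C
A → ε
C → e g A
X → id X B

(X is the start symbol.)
{ 'A', 'C' }

A non-terminal is nullable if it can derive ε (the empty string): either it has an ε-production, or it has a production whose right-hand side consists entirely of nullable non-terminals.

ε-productions: A → ε
So A is immediately nullable.
C → A: every symbol on the right is nullable, so C is nullable too.
No further non-terminal can be added: every production for the remaining non-terminals contains a terminal or a non-nullable non-terminal.
Nullable = { 'A', 'C' }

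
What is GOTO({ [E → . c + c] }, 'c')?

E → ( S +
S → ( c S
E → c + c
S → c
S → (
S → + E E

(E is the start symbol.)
GOTO(I, 'c') = CLOSURE({ [A → αX.β] : [A → α.Xβ] ∈ I, X = 'c' })

Items with dot before 'c', with the dot advanced:
  [E → . c + c] → [E → c . + c]
Closure adds nothing (no advanced item has the dot before a non-terminal).

GOTO = { [E → c . + c] }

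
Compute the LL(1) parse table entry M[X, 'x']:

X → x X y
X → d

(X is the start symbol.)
X → x X y

To find M[X, 'x'], we find productions for X where 'x' is in the predict set (PREDICT(N → α) = (FIRST(α) \ {ε}) ∪ (FOLLOW(N) if α ⇒* ε)).

X → x X y: PREDICT = { 'x' }
  'x' is in predict set, so this production goes in M[X, 'x']
X → d: PREDICT = { 'd' }

M[X, 'x'] = X → x X y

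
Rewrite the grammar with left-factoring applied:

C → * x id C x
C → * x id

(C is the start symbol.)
C → * x id C'
C' → C x
C' → ε

Left-factoring transforms A → αβ₁ | αβ₂ into A → αA' and A' → β₁ | β₂
(α is the longest common prefix among the alternatives). Repeat until
no nonterminal has two alternatives with a common prefix.

Round 1: C has alternatives sharing prefix '* x id'. Introduce C': C → * x id C'
  Add: C' → C x
  Add: C' → ε

No remaining common prefixes — done.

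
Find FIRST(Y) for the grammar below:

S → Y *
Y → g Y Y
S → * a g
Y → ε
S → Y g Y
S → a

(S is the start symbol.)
{ 'g', ε }

To compute FIRST(Y), examine every production with Y on the left-hand side, reading each right-hand side left to right until a non-nullable symbol is reached.

From Y → g Y Y:
  - g is a terminal: add 'g' and stop
From Y → ε:
  - ε-production, so ε ∈ FIRST(Y)

Collecting: FIRST(Y) = { 'g', ε }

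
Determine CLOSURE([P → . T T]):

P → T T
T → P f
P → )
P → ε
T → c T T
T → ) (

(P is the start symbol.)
{ [P → . )], [P → . T T], [P → .], [T → . ) (], [T → . P f], [T → . c T T] }

Start with: [P → . T T]
  [P → . T T] has the dot before T: add [T → . P f], [T → . c T T], [T → . ) (]
  [T → . P f] has the dot before P: add [P → . )], [P → .]
No further items can be added.

CLOSURE = { [P → . )], [P → . T T], [P → .], [T → . ) (], [T → . P f], [T → . c T T] }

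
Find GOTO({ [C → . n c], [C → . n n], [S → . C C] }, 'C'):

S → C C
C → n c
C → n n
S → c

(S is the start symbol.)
GOTO(I, 'C') = CLOSURE({ [A → αX.β] : [A → α.Xβ] ∈ I, X = 'C' })

Items with dot before 'C', with the dot advanced:
  [S → . C C] → [S → C . C]
Closure of the advanced items:
  [S → C . C] has the dot before C: add [C → . n c], [C → . n n]

GOTO = { [C → . n c], [C → . n n], [S → C . C] }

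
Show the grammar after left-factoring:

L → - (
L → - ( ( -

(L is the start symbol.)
L → - ( L'
L' → ε
L' → ( -

Left-factoring transforms A → αβ₁ | αβ₂ into A → αA' and A' → β₁ | β₂
(α is the longest common prefix among the alternatives). Repeat until
no nonterminal has two alternatives with a common prefix.

Round 1: L has alternatives sharing prefix '- ('. Introduce L': L → - ( L'
  Add: L' → ε
  Add: L' → ( -

No remaining common prefixes — done.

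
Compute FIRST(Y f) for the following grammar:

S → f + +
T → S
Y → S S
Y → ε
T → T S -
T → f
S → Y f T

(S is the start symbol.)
FIRST sets of the non-terminals involved (from the grammar, by fixed-point iteration):
  FIRST(Y) = { 'f', ε }

To compute FIRST(Y f), process the symbols left to right:
Symbol Y is a non-terminal. Add FIRST(Y) \ {ε} = { 'f' }
Y is nullable (ε ∈ FIRST(Y)), continue to the next symbol.
Symbol f is a terminal. Add 'f' and stop.
FIRST(Y f) = { 'f' }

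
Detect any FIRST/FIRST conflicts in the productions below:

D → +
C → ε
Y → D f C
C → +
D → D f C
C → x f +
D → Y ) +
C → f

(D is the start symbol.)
Yes. D → '+' / D → D f C on { '+' }; D → '+' / D → Y ')' '+' on { '+' }; D → D f C / D → Y ')' '+' on { '+' }

FIRST sets of the non-terminals at (or reachable through a nullable prefix from) the front of some alternative:
  FIRST(D) = { '+' }
  FIRST(Y) = { '+' }

Productions for D:
  D → +: FIRST = { '+' }
  D → D f C: FIRST = { '+' }
  D → Y ) +: FIRST = { '+' }
Productions for C:
  C → ε: FIRST = { ε }
  C → +: FIRST = { '+' }
  C → x f +: FIRST = { 'x' }
  C → f: FIRST = { 'f' }
Y has only one production, so no FIRST/FIRST conflict is possible there.

Conflict for D: D → + and D → D f C
  Overlap: { '+' }
Conflict for D: D → + and D → Y ) +
  Overlap: { '+' }
Conflict for D: D → D f C and D → Y ) +
  Overlap: { '+' }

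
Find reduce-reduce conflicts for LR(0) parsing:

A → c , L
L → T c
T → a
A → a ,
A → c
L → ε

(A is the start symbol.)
No reduce-reduce conflicts

Augment with A' → A and build the canonical LR(0) collection (I0 = CLOSURE({[A' → . A]}), then GOTO on every symbol after a dot until no new states appear). It has 10 states:
  I0: { [A → . a ,], [A → . c , L], [A → . c], [A' → . A] }  — shift
  I1: { [A' → A .] }  — accept
  I2: { [A → a . ,] }  — shift
  I3: { [A → c . , L], [A → c .] }  — shift, reduce
  I4: { [A → c , . L], [L → . T c], [L → .], [T → . a] }  — shift, reduce
  I5: { [A → c , L .] }  — reduce
  I6: { [L → T . c] }  — shift
  I7: { [T → a .] }  — reduce
  I8: { [L → T c .] }  — reduce
  I9: { [A → a , .] }  — reduce

No state contains more than one complete item.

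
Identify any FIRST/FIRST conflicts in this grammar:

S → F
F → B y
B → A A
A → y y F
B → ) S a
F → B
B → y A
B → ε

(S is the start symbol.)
Yes. F → B y / F → B on { ')', 'y' }; B → A A / B → y A on { 'y' }

A FIRST/FIRST conflict occurs when two productions N → α and N → β for the same non-terminal have FIRST(α) ∩ FIRST(β) ≠ ∅ (with ε ∈ FIRST of a nullable right-hand side, so two nullable alternatives also conflict).

FIRST sets of the non-terminals at (or reachable through a nullable prefix from) the front of some alternative:
  FIRST(B) = { ')', 'y', ε }
  FIRST(A) = { 'y' }

Productions for F:
  F → B y: FIRST = { ')', 'y' }
  F → B: FIRST = { ')', 'y', ε }
Productions for B:
  B → A A: FIRST = { 'y' }
  B → ) S a: FIRST = { ')' }
  B → y A: FIRST = { 'y' }
  B → ε: FIRST = { ε }
S, A have only one production, so no FIRST/FIRST conflict is possible there.

Conflict for F: F → B y and F → B
  Overlap: { ')', 'y' }
Conflict for B: B → A A and B → y A
  Overlap: { 'y' }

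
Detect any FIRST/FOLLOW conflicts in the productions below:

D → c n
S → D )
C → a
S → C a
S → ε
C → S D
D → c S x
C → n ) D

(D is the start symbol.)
Nullable non-terminals: S.
FIRST sets used below: FIRST(D) = { 'c' }, FIRST(C) = { 'a', 'c', 'n' }

S: nullable alternative(s) S → ε; FOLLOW(S) = { 'c', 'x' }
  S → D ): FIRST \ {ε} = { 'c' } — overlaps FOLLOW(S) on { 'c' }: CONFLICT
  S → C a: FIRST \ {ε} = { 'a', 'c', 'n' } — overlaps FOLLOW(S) on { 'c' }: CONFLICT
  S → ε: FIRST \ {ε} = { } — this is the only nullable alternative, skip

C, D have no nullable alternative, so no FIRST/FOLLOW check is needed there.

So the grammar has 2 FIRST/FOLLOW conflicts (marked CONFLICT above).

Answer: Yes. S → D ')' with FOLLOW(S) on { 'c' }; S → C a with FOLLOW(S) on { 'c' }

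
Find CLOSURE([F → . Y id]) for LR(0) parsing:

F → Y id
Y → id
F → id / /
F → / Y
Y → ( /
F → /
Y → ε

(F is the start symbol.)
{ [F → . Y id], [Y → . ( /], [Y → . id], [Y → .] }

To compute CLOSURE, for each item [A → α.Bβ] where B is a non-terminal, add [B → .γ] for all productions B → γ; repeat for the newly added items until nothing changes.

Start with: [F → . Y id]
  [F → . Y id] has the dot before Y: add [Y → . id], [Y → . ( /], [Y → .]
No further items can be added.

CLOSURE = { [F → . Y id], [Y → . ( /], [Y → . id], [Y → .] }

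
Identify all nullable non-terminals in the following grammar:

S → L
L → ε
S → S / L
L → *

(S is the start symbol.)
{ 'L', 'S' }

A non-terminal is nullable if it can derive ε (the empty string): either it has an ε-production, or it has a production whose right-hand side consists entirely of nullable non-terminals.

ε-productions: L → ε
So L is immediately nullable.
S → L: every symbol on the right is nullable, so S is nullable too.
Every non-terminal is now nullable.
Nullable = { 'L', 'S' }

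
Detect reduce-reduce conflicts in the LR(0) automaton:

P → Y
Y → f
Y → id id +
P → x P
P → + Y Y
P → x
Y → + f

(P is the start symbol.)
Yes — I12: [Y → + f .] vs [Y → f .]

A reduce-reduce conflict occurs when an LR(0) state has two complete items [A → α .] and [B → β .] — both call for a reduction, and with no lookahead the parser cannot choose between them.

Augment with P' → P and build the canonical LR(0) collection (I0 = CLOSURE({[P' → . P]}), then GOTO on every symbol after a dot until no new states appear). It has 15 states:
  I0: { [P → . + Y Y], [P → . Y], [P → . x P], [P → . x], [P' → . P], [Y → . + f], [Y → . f], [Y → . id id +] }  — shift
  I1: { [P → + . Y Y], [Y → + . f], [Y → . + f], [Y → . f], [Y → . id id +] }  — shift
  I2: { [P' → P .] }  — accept
  I3: { [P → Y .] }  — reduce
  I4: { [Y → f .] }  — reduce
  I5: { [Y → id . id +] }  — shift
  I6: { [P → . + Y Y], [P → . Y], [P → . x P], [P → . x], [P → x . P], [P → x .], [Y → . + f], [Y → . f], [Y → . id id +] }  — shift, reduce
  I7: { [P → x P .] }  — reduce
  I8: { [Y → id id . +] }  — shift
  I9: { [Y → id id + .] }  — reduce
  I10: { [Y → + . f] }  — shift
  I11: { [P → + Y . Y], [Y → . + f], [Y → . f], [Y → . id id +] }  — shift
  I12: { [Y → + f .], [Y → f .] }  — 2 reduces
  I13: { [P → + Y Y .] }  — reduce
  I14: { [Y → + f .] }  — reduce

I12 contains complete items [Y → + f .], [Y → f .] — reduce-reduce conflict.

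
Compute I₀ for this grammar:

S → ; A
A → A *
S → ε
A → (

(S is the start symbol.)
{ [S → . ; A], [S → .], [S' → . S] }

First, augment the grammar with S' → S
I₀ = CLOSURE({ [S' → . S] }):
  [S' → . S] has the dot before S: add [S → . ; A], [S → .]
No further items can be added.

I₀ = { [S → . ; A], [S → .], [S' → . S] }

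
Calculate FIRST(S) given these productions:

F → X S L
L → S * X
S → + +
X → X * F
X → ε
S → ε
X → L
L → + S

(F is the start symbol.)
{ '+', ε }

From S → + +:
  - '+' is a terminal: add '+' and stop
From S → ε:
  - ε-production, so ε ∈ FIRST(S)

Collecting: FIRST(S) = { '+', ε }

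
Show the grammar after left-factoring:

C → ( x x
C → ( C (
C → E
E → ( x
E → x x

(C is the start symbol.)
Left-factoring transforms A → αβ₁ | αβ₂ into A → αA' and A' → β₁ | β₂
(α is the longest common prefix among the alternatives). Repeat until
no nonterminal has two alternatives with a common prefix.

Round 1: C has alternatives sharing prefix '('. Introduce C': C → ( C'
  Add: C' → x x
  Add: C' → C (

No remaining common prefixes — done.

Resulting grammar:
C → ( C'
C' → x x
C' → C (
C → E
E → ( x
E → x x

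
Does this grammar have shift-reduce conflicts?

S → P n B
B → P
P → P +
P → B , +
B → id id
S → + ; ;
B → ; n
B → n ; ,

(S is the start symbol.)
Augment with S' → S and build the canonical LR(0) collection (I0 = CLOSURE({[S' → . S]}), then GOTO on every symbol after a dot until no new states appear). It has 20 states:
  I0: { [B → . ; n], [B → . P], [B → . id id], [B → . n ; ,], [P → . B , +], [P → . P +], [S → . + ; ;], [S → . P n B], [S' → . S] }  — shift
  I1: { [S → + . ; ;] }  — shift
  I2: { [B → ; . n] }  — shift
  I3: { [P → B . , +] }  — shift
  I4: { [B → P .], [P → P . +], [S → P . n B] }  — shift, reduce
  I5: { [S' → S .] }  — accept
  I6: { [B → id . id] }  — shift
  I7: { [B → n . ; ,] }  — shift
  I8: { [B → n ; . ,] }  — shift
  I9: { [B → n ; , .] }  — reduce
  I10: { [B → id id .] }  — reduce
  I11: { [P → P + .] }  — reduce
  I12: { [B → . ; n], [B → . P], [B → . id id], [B → . n ; ,], [P → . B , +], [P → . P +], [S → P n . B] }  — shift
  I13: { [P → B . , +], [S → P n B .] }  — shift, reduce
  I14: { [B → P .], [P → P . +] }  — shift, reduce
  I15: { [P → B , . +] }  — shift
  I16: { [P → B , + .] }  — reduce
  I17: { [B → ; n .] }  — reduce
  I18: { [S → + ; . ;] }  — shift
  I19: { [S → + ; ; .] }  — reduce

I4 contains reduce item [B → P .] and shift items [P → P . +], [S → P . n B] — shift-reduce conflict.
I13 contains reduce item [S → P n B .] and shift item [P → B . , +] — shift-reduce conflict.
I14 contains reduce item [B → P .] and shift item [P → P . +] — shift-reduce conflict.

Answer: Yes — I4: [B → P .] vs [P → P . +]; I13: [S → P n B .] vs [P → B . , +]; I14: [B → P .] vs [P → P . +]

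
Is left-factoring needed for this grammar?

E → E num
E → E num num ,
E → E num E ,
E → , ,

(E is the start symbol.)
Left-factoring is needed when two productions for the same non-terminal
share a common prefix on the right-hand side.

Productions for E:
  E → E num
  E → E num num ,
  E → E num E ,
  E → , ,

Found common prefix 'E num' in productions for E

Answer: Yes, E has productions with common prefix 'E num'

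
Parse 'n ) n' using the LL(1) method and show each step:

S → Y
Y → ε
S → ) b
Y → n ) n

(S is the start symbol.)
LL(1) parsing maintains a stack (initially the start symbol over $) and the input. At each step: if the stack top is a terminal, match it against the current input token; if it is a non-terminal N, replace it with the RHS of M[N, lookahead] (the unique production whose predict set contains the lookahead).

Stack is shown with the top on the left.

Stack    Input    Action
------------------------
S $      n ) n $  output S → Y
Y $      n ) n $  output Y → n ) n
n ) n $  n ) n $  match 'n'
) n $    ) n $    match ')'
n $      n $      match 'n'
$        $        accept

The string is accepted.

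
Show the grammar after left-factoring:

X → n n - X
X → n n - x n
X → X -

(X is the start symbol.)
Left-factoring transforms A → αβ₁ | αβ₂ into A → αA' and A' → β₁ | β₂
(α is the longest common prefix among the alternatives). Repeat until
no nonterminal has two alternatives with a common prefix.

Round 1: X has alternatives sharing prefix 'n n -'. Introduce X': X → n n - X'
  Add: X' → X
  Add: X' → x n

No remaining common prefixes — done.

Resulting grammar:
X → n n - X'
X' → X
X' → x n
X → X -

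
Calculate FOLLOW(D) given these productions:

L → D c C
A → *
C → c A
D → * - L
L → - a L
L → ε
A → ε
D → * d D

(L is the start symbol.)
{ 'c' }

In L → D c C: D is followed by c C, add FIRST(c C) \ {ε} = { 'c' }
In D → * d D: D is at the end; this adds FOLLOW(D) to itself — nothing new

Taking the union: FOLLOW(D) = { 'c' }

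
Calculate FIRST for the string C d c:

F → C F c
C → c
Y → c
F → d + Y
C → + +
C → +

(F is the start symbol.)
{ '+', 'c' }

FIRST sets of the non-terminals involved (from the grammar, by fixed-point iteration):
  FIRST(C) = { '+', 'c' }

To compute FIRST(C d c), process the symbols left to right:
Symbol C is a non-terminal. Add FIRST(C) \ {ε} = { '+', 'c' }
C is not nullable (ε ∉ FIRST(C)), so stop here.
FIRST(C d c) = { '+', 'c' }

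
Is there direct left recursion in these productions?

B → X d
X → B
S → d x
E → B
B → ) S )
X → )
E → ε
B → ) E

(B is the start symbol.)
Direct left recursion occurs when N → N α for some non-terminal N (the right-hand side begins with the left-hand side itself).

B → X d: starts with X
X → B: starts with B
S → d x: starts with d
E → B: starts with B
B → ) S ): starts with ')'
X → ): starts with ')'
E → ε: starts with ε
B → ) E: starts with ')'

No direct left recursion found.

Answer: No direct left recursion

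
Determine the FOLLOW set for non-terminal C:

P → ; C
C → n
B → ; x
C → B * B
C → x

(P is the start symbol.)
To compute FOLLOW(C), find every occurrence of C on a right-hand side N → α C β: add FIRST(β) \ {ε}, and if β is empty or nullable also add FOLLOW(N). Iterate to a fixed point.

In P → ; C: C is at the end, add FOLLOW(P)

The FOLLOW sets referred to above (computed the same way, to a fixed point):
  FOLLOW(P) = { $ }

Taking the union: FOLLOW(C) = { $ }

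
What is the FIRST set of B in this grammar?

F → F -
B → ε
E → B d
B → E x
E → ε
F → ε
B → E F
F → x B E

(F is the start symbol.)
To compute FIRST(B), examine every production with B on the left-hand side, reading each right-hand side left to right until a non-nullable symbol is reached.

FIRST sets of the other non-terminals involved (by the same procedure, iterated to a fixed point):
  FIRST(E) = { '-', 'd', 'x', ε }
  FIRST(F) = { '-', 'x', ε }

From B → ε:
  - ε-production, so ε ∈ FIRST(B)
From B → E x:
  - E is a non-terminal: add FIRST(E) \ {ε} = { '-', 'd', 'x' }
    E is nullable, so continue to the next symbol
  - x is a terminal: add 'x' and stop
From B → E F:
  - E is a non-terminal: add FIRST(E) \ {ε} = { '-', 'd', 'x' }
    E is nullable, so continue to the next symbol
  - F is a non-terminal: add FIRST(F) \ {ε} = { '-', 'x' }
    F is nullable and nothing follows, so the whole right-hand side can vanish: ε ∈ FIRST(B)

Collecting: FIRST(B) = { '-', 'd', 'x', ε }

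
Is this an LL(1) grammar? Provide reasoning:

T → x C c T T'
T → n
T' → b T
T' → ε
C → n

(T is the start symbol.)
No. Predict set conflict for T': { 'b' }

A grammar is LL(1) if for each non-terminal N with multiple productions, the predict sets of those productions are pairwise disjoint, where PREDICT(N → α) = (FIRST(α) \ {ε}) ∪ (FOLLOW(N) if α ⇒* ε).

Relevant sets:
  FOLLOW(T') = { $, 'b' }

For T:
  PREDICT(T → x C c T T') = { 'x' }
  PREDICT(T → n) = { 'n' }
For T':
  PREDICT(T' → b T) = { 'b' }
  PREDICT(T' → ε) = { $, 'b' }
C has a single production, so nothing to check there.

Conflict found: Predict set conflict for T': { 'b' }
The grammar is NOT LL(1).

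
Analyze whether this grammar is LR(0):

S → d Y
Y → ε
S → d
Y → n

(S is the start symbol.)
No. Shift-reduce conflict between [S → d .] and [Y → . n]

A grammar is LR(0) if no state in the canonical LR(0) collection has:
  - both a shift item (dot before a terminal) and a complete item (shift-reduce conflict), or
  - two or more complete items (reduce-reduce conflict; the accept item [S' → S .] counts as a complete item here).

Augment with S' → S and build the canonical LR(0) collection (I0 = CLOSURE({[S' → . S]}), then GOTO on every symbol after a dot until no new states appear). It has 5 states:
  I0: { [S → . d Y], [S → . d], [S' → . S] }  — shift
  I1: { [S' → S .] }  — accept
  I2: { [S → d . Y], [S → d .], [Y → . n], [Y → .] }  — shift, 2 reduces
  I3: { [S → d Y .] }  — reduce
  I4: { [Y → n .] }  — reduce

Conflict in state I2:
  Shift-reduce conflict between [S → d .] and [Y → . n]
So the grammar is NOT LR(0).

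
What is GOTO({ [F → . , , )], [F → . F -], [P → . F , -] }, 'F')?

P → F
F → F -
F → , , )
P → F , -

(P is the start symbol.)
GOTO(I, 'F') = CLOSURE({ [A → αX.β] : [A → α.Xβ] ∈ I, X = 'F' })

Items with dot before 'F', with the dot advanced:
  [F → . F -] → [F → F . -]
  [P → . F , -] → [P → F . , -]
Closure adds nothing (no advanced item has the dot before a non-terminal).

GOTO = { [F → F . -], [P → F . , -] }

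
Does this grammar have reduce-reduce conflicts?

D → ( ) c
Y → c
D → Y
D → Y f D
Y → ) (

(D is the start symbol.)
No reduce-reduce conflicts

A reduce-reduce conflict occurs when an LR(0) state has two complete items [A → α .] and [B → β .] — both call for a reduction, and with no lookahead the parser cannot choose between them.

Augment with D' → D and build the canonical LR(0) collection (I0 = CLOSURE({[D' → . D]}), then GOTO on every symbol after a dot until no new states appear). It has 11 states:
  I0: { [D → . ( ) c], [D → . Y f D], [D → . Y], [D' → . D], [Y → . ) (], [Y → . c] }  — shift
  I1: { [D → ( . ) c] }  — shift
  I2: { [Y → ) . (] }  — shift
  I3: { [D' → D .] }  — accept
  I4: { [D → Y . f D], [D → Y .] }  — shift, reduce
  I5: { [Y → c .] }  — reduce
  I6: { [D → . ( ) c], [D → . Y f D], [D → . Y], [D → Y f . D], [Y → . ) (], [Y → . c] }  — shift
  I7: { [D → Y f D .] }  — reduce
  I8: { [Y → ) ( .] }  — reduce
  I9: { [D → ( ) . c] }  — shift
  I10: { [D → ( ) c .] }  — reduce

No state contains more than one complete item.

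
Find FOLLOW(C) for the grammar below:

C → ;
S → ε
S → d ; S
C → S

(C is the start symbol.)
To compute FOLLOW(C), find every occurrence of C on a right-hand side N → α C β: add FIRST(β) \ {ε}, and if β is empty or nullable also add FOLLOW(N). Iterate to a fixed point.

C is the start symbol, so $ ∈ FOLLOW(C).
C does not occur on any right-hand side.

Taking the union: FOLLOW(C) = { $ }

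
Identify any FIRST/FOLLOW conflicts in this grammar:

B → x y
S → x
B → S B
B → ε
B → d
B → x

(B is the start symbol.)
No FIRST/FOLLOW conflicts.

A FIRST/FOLLOW conflict occurs when a non-terminal N has a nullable alternative N → β (β ⇒* ε) and another alternative N → α with FIRST(α) ∩ FOLLOW(N) ≠ ∅: on such a lookahead the parser cannot decide between expanding α and letting N vanish via β.

Nullable non-terminals: B.
FIRST sets used below: FIRST(S) = { 'x' }

B: nullable alternative(s) B → ε; FOLLOW(B) = { $ }
  B → x y: FIRST \ {ε} = { 'x' } — disjoint from FOLLOW(B)
  B → S B: FIRST \ {ε} = { 'x' } — disjoint from FOLLOW(B)
  B → ε: FIRST \ {ε} = { } — this is the only nullable alternative, skip
  B → d: FIRST \ {ε} = { 'd' } — disjoint from FOLLOW(B)
  B → x: FIRST \ {ε} = { 'x' } — disjoint from FOLLOW(B)

S has no nullable alternative, so no FIRST/FOLLOW check is needed there.

No FIRST/FOLLOW conflicts found.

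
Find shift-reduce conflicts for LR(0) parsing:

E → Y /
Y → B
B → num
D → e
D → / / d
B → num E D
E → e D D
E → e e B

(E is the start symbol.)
Yes — I5: [B → num .] vs [B → . num]; I13: [D → e .] vs [B → . num]

Augment with E' → E and build the canonical LR(0) collection (I0 = CLOSURE({[E' → . E]}), then GOTO on every symbol after a dot until no new states appear). It has 17 states:
  I0: { [B → . num E D], [B → . num], [E → . Y /], [E → . e D D], [E → . e e B], [E' → . E], [Y → . B] }  — shift
  I1: { [Y → B .] }  — reduce
  I2: { [E' → E .] }  — accept
  I3: { [E → Y . /] }  — shift
  I4: { [D → . / / d], [D → . e], [E → e . D D], [E → e . e B] }  — shift
  I5: { [B → . num E D], [B → . num], [B → num . E D], [B → num .], [E → . Y /], [E → . e D D], [E → . e e B], [Y → . B] }  — shift, reduce
  I6: { [B → num E . D], [D → . / / d], [D → . e] }  — shift
  I7: { [D → / . / d] }  — shift
  I8: { [B → num E D .] }  — reduce
  I9: { [D → e .] }  — reduce
  I10: { [D → / / . d] }  — shift
  I11: { [D → / / d .] }  — reduce
  I12: { [D → . / / d], [D → . e], [E → e D . D] }  — shift
  I13: { [B → . num E D], [B → . num], [D → e .], [E → e e . B] }  — shift, reduce
  I14: { [E → e e B .] }  — reduce
  I15: { [E → e D D .] }  — reduce
  I16: { [E → Y / .] }  — reduce

I5 contains reduce item [B → num .] and shift items [B → . num], [B → . num E D], [E → . e D D], [E → . e e B] — shift-reduce conflict.
I13 contains reduce item [D → e .] and shift items [B → . num], [B → . num E D] — shift-reduce conflict.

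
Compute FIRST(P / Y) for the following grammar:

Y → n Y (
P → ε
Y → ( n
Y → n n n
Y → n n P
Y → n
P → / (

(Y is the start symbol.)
FIRST sets of the non-terminals involved (from the grammar, by fixed-point iteration):
  FIRST(P) = { '/', ε }

To compute FIRST(P / Y), process the symbols left to right:
Symbol P is a non-terminal. Add FIRST(P) \ {ε} = { '/' }
P is nullable (ε ∈ FIRST(P)), continue to the next symbol.
Symbol / is a terminal. Add '/' and stop.
FIRST(P / Y) = { '/' }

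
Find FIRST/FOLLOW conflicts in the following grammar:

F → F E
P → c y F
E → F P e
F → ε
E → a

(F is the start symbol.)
Yes. F → F E with FOLLOW(F) on { 'a', 'c' }

A FIRST/FOLLOW conflict occurs when a non-terminal N has a nullable alternative N → β (β ⇒* ε) and another alternative N → α with FIRST(α) ∩ FOLLOW(N) ≠ ∅: on such a lookahead the parser cannot decide between expanding α and letting N vanish via β.

Nullable non-terminals: F.
FIRST sets used below: FIRST(F) = { 'a', 'c', ε }, FIRST(E) = { 'a', 'c' }

F: nullable alternative(s) F → ε; FOLLOW(F) = { $, 'a', 'c', 'e' }
  F → F E: FIRST \ {ε} = { 'a', 'c' } — overlaps FOLLOW(F) on { 'a', 'c' }: CONFLICT
  F → ε: FIRST \ {ε} = { } — this is the only nullable alternative, skip

E, P have no nullable alternative, so no FIRST/FOLLOW check is needed there.

So the grammar has 1 FIRST/FOLLOW conflict (marked CONFLICT above).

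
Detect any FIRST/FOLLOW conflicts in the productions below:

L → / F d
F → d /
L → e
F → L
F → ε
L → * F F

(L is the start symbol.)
Yes. F → d '/' with FOLLOW(F) on { 'd' }; F → L with FOLLOW(F) on { '*', '/', 'e' }

A FIRST/FOLLOW conflict occurs when a non-terminal N has a nullable alternative N → β (β ⇒* ε) and another alternative N → α with FIRST(α) ∩ FOLLOW(N) ≠ ∅: on such a lookahead the parser cannot decide between expanding α and letting N vanish via β.

Nullable non-terminals: F.
FIRST sets used below: FIRST(L) = { '*', '/', 'e' }

F: nullable alternative(s) F → ε; FOLLOW(F) = { $, '*', '/', 'd', 'e' }
  F → d /: FIRST \ {ε} = { 'd' } — overlaps FOLLOW(F) on { 'd' }: CONFLICT
  F → L: FIRST \ {ε} = { '*', '/', 'e' } — overlaps FOLLOW(F) on { '*', '/', 'e' }: CONFLICT
  F → ε: FIRST \ {ε} = { } — this is the only nullable alternative, skip

L has no nullable alternative, so no FIRST/FOLLOW check is needed there.

So the grammar has 2 FIRST/FOLLOW conflicts (marked CONFLICT above).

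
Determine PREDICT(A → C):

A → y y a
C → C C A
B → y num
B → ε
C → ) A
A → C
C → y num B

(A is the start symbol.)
{ ')', 'y' }

PREDICT(A → C) = (FIRST(RHS) \ {ε}) ∪ (FOLLOW(A) if ε ∈ FIRST(RHS), i.e. RHS ⇒* ε)
FIRST(C) = { ')', 'y' }
FIRST(C) = { ')', 'y' }
ε ∉ FIRST(C), so FOLLOW(A) is not added.
PREDICT(A → C) = { ')', 'y' }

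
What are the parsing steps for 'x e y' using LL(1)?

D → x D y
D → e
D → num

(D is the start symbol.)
Stack is shown with the top on the left.

Stack    Input    Action
------------------------
D $      x e y $  output D → x D y
x D y $  x e y $  match 'x'
D y $    e y $    output D → e
e y $    e y $    match 'e'
y $      y $      match 'y'
$        $        accept

The string is accepted.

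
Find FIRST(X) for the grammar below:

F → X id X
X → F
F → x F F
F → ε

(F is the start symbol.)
To compute FIRST(X), examine every production with X on the left-hand side, reading each right-hand side left to right until a non-nullable symbol is reached.

FIRST sets of the other non-terminals involved (by the same procedure, iterated to a fixed point):
  FIRST(F) = { 'id', 'x', ε }

From X → F:
  - F is a non-terminal: add FIRST(F) \ {ε} = { 'id', 'x' }
    F is nullable and nothing follows, so the whole right-hand side can vanish: ε ∈ FIRST(X)

Collecting: FIRST(X) = { 'id', 'x', ε }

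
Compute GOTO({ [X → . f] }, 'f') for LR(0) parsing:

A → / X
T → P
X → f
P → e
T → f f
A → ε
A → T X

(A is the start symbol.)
GOTO(I, 'f') = CLOSURE({ [A → αX.β] : [A → α.Xβ] ∈ I, X = 'f' })

Items with dot before 'f', with the dot advanced:
  [X → . f] → [X → f .]
Closure adds nothing (no advanced item has the dot before a non-terminal).

GOTO = { [X → f .] }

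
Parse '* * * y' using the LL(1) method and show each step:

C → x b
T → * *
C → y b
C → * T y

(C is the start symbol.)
LL(1) parsing maintains a stack (initially the start symbol over $) and the input. At each step: if the stack top is a terminal, match it against the current input token; if it is a non-terminal N, replace it with the RHS of M[N, lookahead] (the unique production whose predict set contains the lookahead).

Stack is shown with the top on the left.

Stack    Input      Action
--------------------------
C $      * * * y $  output C → * T y
* T y $  * * * y $  match '*'
T y $    * * y $    output T → * *
* * y $  * * y $    match '*'
* y $    * y $      match '*'
y $      y $        match 'y'
$        $          accept

The string is accepted.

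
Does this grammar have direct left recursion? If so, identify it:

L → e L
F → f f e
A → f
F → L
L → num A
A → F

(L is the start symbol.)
No direct left recursion

Direct left recursion occurs when N → N α for some non-terminal N (the right-hand side begins with the left-hand side itself).

L → e L: starts with e
F → f f e: starts with f
A → f: starts with f
F → L: starts with L
L → num A: starts with num
A → F: starts with F

No direct left recursion found.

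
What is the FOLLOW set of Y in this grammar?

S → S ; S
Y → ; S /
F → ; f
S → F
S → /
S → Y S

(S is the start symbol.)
{ '/', ';' }

In S → Y S: Y is followed by S, add FIRST(S) \ {ε} = { '/', ';' }

Taking the union: FOLLOW(Y) = { '/', ';' }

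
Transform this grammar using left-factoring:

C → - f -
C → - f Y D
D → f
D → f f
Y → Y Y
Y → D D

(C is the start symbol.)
Left-factoring transforms A → αβ₁ | αβ₂ into A → αA' and A' → β₁ | β₂
(α is the longest common prefix among the alternatives). Repeat until
no nonterminal has two alternatives with a common prefix.

Round 1: C has alternatives sharing prefix '- f'. Introduce C': C → - f C'
  Add: C' → -
  Add: C' → Y D

Round 2: D has alternatives sharing prefix 'f'. Introduce D': D → f D'
  Add: D' → ε
  Add: D' → f

No remaining common prefixes — done.

Resulting grammar:
C → - f C'
C' → -
C' → Y D
D → f D'
D' → ε
D' → f
Y → Y Y
Y → D D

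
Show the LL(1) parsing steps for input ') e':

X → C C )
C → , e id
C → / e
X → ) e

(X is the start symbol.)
LL(1) parsing maintains a stack (initially the start symbol over $) and the input. At each step: if the stack top is a terminal, match it against the current input token; if it is a non-terminal N, replace it with the RHS of M[N, lookahead] (the unique production whose predict set contains the lookahead).

Stack is shown with the top on the left.

Stack  Input  Action
--------------------
X $    ) e $  output X → ) e
) e $  ) e $  match ')'
e $    e $    match 'e'
$      $      accept

The string is accepted.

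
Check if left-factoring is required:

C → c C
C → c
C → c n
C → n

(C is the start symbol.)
Yes, C has productions with common prefix 'c'

Left-factoring is needed when two productions for the same non-terminal
share a common prefix on the right-hand side.

Productions for C:
  C → c C
  C → c
  C → c n
  C → n

Found common prefix 'c' in productions for C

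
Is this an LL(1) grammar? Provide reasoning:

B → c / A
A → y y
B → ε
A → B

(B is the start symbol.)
Yes, the grammar is LL(1).

Relevant sets:
  FIRST(B) = { 'c', ε }
  FOLLOW(B) = { $ }
  FOLLOW(A) = { $ }

For B:
  PREDICT(B → c '/' A) = { 'c' }
  PREDICT(B → ε) = { $ }
For A:
  PREDICT(A → y y) = { 'y' }
  PREDICT(A → B) = { $, 'c' }

All predict sets are disjoint. The grammar IS LL(1).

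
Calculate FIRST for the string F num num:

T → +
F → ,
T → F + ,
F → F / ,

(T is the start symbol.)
{ ',' }

FIRST sets of the non-terminals involved (from the grammar, by fixed-point iteration):
  FIRST(F) = { ',' }

To compute FIRST(F num num), process the symbols left to right:
Symbol F is a non-terminal. Add FIRST(F) \ {ε} = { ',' }
F is not nullable (ε ∉ FIRST(F)), so stop here.
FIRST(F num num) = { ',' }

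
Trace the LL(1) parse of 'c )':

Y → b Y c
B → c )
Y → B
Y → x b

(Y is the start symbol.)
Stack is shown with the top on the left.

Stack  Input  Action
--------------------
Y $    c ) $  output Y → B
B $    c ) $  output B → c )
c ) $  c ) $  match 'c'
) $    ) $    match ')'
$      $      accept

The string is accepted.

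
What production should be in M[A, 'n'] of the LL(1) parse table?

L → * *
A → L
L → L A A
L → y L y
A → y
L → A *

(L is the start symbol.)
To find M[A, 'n'], we find productions for A where 'n' is in the predict set (PREDICT(N → α) = (FIRST(α) \ {ε}) ∪ (FOLLOW(N) if α ⇒* ε)).

Relevant sets:
  FIRST(L) = { '*', 'y' }

A → L: PREDICT = { '*', 'y' }
A → y: PREDICT = { 'y' }

M[A, 'n'] is empty (no production applies)

Answer: Empty (error entry)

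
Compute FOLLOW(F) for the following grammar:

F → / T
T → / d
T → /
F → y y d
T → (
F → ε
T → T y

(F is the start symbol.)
{ $ }

F is the start symbol, so $ ∈ FOLLOW(F).
F does not occur on any right-hand side.

Taking the union: FOLLOW(F) = { $ }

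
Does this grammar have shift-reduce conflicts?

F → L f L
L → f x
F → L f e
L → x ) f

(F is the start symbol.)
A shift-reduce conflict occurs when an LR(0) state has both:
  - a complete (reduce) item [A → α .] (dot at the end), and
  - a shift item [B → β . c γ] (dot before a terminal).

Augment with F' → F and build the canonical LR(0) collection (I0 = CLOSURE({[F' → . F]}), then GOTO on every symbol after a dot until no new states appear). It has 11 states:
  I0: { [F → . L f L], [F → . L f e], [F' → . F], [L → . f x], [L → . x ) f] }  — shift
  I1: { [F' → F .] }  — accept
  I2: { [F → L . f L], [F → L . f e] }  — shift
  I3: { [L → f . x] }  — shift
  I4: { [L → x . ) f] }  — shift
  I5: { [L → x ) . f] }  — shift
  I6: { [L → x ) f .] }  — reduce
  I7: { [L → f x .] }  — reduce
  I8: { [F → L f . L], [F → L f . e], [L → . f x], [L → . x ) f] }  — shift
  I9: { [F → L f L .] }  — reduce
  I10: { [F → L f e .] }  — reduce

No state contains both a complete item and a shift item.

Answer: No shift-reduce conflicts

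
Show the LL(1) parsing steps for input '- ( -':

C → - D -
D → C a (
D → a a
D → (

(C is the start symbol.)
LL(1) parsing maintains a stack (initially the start symbol over $) and the input. At each step: if the stack top is a terminal, match it against the current input token; if it is a non-terminal N, replace it with the RHS of M[N, lookahead] (the unique production whose predict set contains the lookahead).

Stack is shown with the top on the left.

Stack    Input    Action
------------------------
C $      - ( - $  output C → - D -
- D - $  - ( - $  match '-'
D - $    ( - $    output D → (
( - $    ( - $    match '('
- $      - $      match '-'
$        $        accept

The string is accepted.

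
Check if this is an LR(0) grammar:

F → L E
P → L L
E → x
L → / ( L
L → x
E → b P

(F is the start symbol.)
A grammar is LR(0) if no state in the canonical LR(0) collection has:
  - both a shift item (dot before a terminal) and a complete item (shift-reduce conflict), or
  - two or more complete items (reduce-reduce conflict; the accept item [F' → F .] counts as a complete item here).

Augment with F' → F and build the canonical LR(0) collection (I0 = CLOSURE({[F' → . F]}), then GOTO on every symbol after a dot until no new states appear). It has 13 states:
  I0: { [F → . L E], [F' → . F], [L → . / ( L], [L → . x] }  — shift
  I1: { [L → / . ( L] }  — shift
  I2: { [F' → F .] }  — accept
  I3: { [E → . b P], [E → . x], [F → L . E] }  — shift
  I4: { [L → x .] }  — reduce
  I5: { [F → L E .] }  — reduce
  I6: { [E → b . P], [L → . / ( L], [L → . x], [P → . L L] }  — shift
  I7: { [E → x .] }  — reduce
  I8: { [L → . / ( L], [L → . x], [P → L . L] }  — shift
  I9: { [E → b P .] }  — reduce
  I10: { [P → L L .] }  — reduce
  I11: { [L → . / ( L], [L → . x], [L → / ( . L] }  — shift
  I12: { [L → / ( L .] }  — reduce

Every state is either a pure shift/goto state or contains exactly one complete item and nothing to shift — no conflicts. The grammar is LR(0).

Answer: Yes, the grammar is LR(0)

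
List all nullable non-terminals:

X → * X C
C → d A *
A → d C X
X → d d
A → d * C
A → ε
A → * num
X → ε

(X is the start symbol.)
{ 'A', 'X' }

ε-productions: A → ε, X → ε
So A, X are immediately nullable.
No further non-terminal can be added: every production for the remaining non-terminals contains a terminal or a non-nullable non-terminal.
Nullable = { 'A', 'X' }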